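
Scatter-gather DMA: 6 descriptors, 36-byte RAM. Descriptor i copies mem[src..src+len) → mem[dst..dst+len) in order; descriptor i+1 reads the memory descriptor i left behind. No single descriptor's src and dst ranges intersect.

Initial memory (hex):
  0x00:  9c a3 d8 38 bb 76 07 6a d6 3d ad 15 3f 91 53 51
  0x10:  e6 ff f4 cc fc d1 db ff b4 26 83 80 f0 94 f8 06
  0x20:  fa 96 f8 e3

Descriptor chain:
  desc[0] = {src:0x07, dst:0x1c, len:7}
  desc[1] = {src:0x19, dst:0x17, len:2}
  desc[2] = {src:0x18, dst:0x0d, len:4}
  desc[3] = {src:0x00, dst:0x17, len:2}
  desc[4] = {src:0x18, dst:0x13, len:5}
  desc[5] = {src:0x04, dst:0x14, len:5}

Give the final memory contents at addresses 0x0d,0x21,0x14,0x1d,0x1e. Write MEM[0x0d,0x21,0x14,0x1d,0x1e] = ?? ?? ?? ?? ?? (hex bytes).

MEM[0x0d,0x21,0x14,0x1d,0x1e] = 83 3f bb d6 3d

D0: mem[0x1c..0x22] <- [6a d6 3d ad 15 3f 91]
D1: mem[0x17..0x18] <- [26 83]
D2: mem[0x0d..0x10] <- [83 26 83 80]
D3: mem[0x17..0x18] <- [9c a3]
D4: mem[0x13..0x17] <- [a3 26 83 80 6a]
D5: mem[0x14..0x18] <- [bb 76 07 6a d6]
query mem[0x0d]=0x83, mem[0x21]=0x3f, mem[0x14]=0xbb, mem[0x1d]=0xd6, mem[0x1e]=0x3d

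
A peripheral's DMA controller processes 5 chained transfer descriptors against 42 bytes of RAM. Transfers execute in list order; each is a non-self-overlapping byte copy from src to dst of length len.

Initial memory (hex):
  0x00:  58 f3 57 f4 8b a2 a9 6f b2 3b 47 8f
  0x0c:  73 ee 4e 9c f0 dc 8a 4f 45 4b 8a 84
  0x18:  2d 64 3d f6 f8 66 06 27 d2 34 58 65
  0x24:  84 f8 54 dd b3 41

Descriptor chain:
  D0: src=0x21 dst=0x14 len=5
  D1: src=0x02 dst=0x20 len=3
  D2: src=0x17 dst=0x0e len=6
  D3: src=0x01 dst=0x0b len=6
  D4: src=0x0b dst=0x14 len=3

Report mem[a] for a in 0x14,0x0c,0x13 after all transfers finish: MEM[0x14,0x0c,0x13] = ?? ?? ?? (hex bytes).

MEM[0x14,0x0c,0x13] = f3 57 f8

[0] 0x21->0x14 len=5 : 34 58 65 84 f8
[1] 0x02->0x20 len=3 : 57 f4 8b
[2] 0x17->0x0e len=6 : 84 f8 64 3d f6 f8
[3] 0x01->0x0b len=6 : f3 57 f4 8b a2 a9
[4] 0x0b->0x14 len=3 : f3 57 f4
query mem[0x14]=0xf3, mem[0x0c]=0x57, mem[0x13]=0xf8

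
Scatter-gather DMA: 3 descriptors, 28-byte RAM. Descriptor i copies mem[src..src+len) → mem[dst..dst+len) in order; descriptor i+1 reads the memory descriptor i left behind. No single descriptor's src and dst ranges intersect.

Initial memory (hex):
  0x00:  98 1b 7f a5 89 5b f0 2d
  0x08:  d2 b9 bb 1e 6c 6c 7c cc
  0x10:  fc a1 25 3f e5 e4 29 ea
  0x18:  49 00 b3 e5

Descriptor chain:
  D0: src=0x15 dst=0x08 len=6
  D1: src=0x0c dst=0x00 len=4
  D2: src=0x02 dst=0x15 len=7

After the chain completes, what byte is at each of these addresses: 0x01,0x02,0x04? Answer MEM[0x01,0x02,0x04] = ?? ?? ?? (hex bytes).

MEM[0x01,0x02,0x04] = b3 7c 89

#0 dst[0x08+6] := {0xe4,0x29,0xea,0x49,0x00,0xb3}
#1 dst[0x00+4] := {0x00,0xb3,0x7c,0xcc}
#2 dst[0x15+7] := {0x7c,0xcc,0x89,0x5b,0xf0,0x2d,0xe4}
query mem[0x01]=0xb3, mem[0x02]=0x7c, mem[0x04]=0x89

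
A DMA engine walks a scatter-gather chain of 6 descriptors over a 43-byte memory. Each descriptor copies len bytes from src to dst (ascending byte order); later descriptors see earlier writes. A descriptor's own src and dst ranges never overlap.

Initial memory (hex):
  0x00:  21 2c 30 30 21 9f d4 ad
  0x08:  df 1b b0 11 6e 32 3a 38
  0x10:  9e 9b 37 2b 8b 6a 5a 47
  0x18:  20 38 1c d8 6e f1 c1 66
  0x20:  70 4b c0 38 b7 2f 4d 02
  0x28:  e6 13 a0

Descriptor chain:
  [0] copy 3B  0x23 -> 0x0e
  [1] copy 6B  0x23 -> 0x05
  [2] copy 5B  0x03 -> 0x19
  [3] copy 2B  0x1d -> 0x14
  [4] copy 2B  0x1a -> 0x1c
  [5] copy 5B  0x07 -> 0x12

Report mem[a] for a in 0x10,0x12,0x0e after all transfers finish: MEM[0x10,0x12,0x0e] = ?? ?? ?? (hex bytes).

MEM[0x10,0x12,0x0e] = 2f 2f 38

  after D0: wrote 3B at 0x0e = 38b72f
  after D1: wrote 6B at 0x05 = 38b72f4d02e6
  after D2: wrote 5B at 0x19 = 302138b72f
  after D3: wrote 2B at 0x14 = 2fc1
  after D4: wrote 2B at 0x1c = 2138
  after D5: wrote 5B at 0x12 = 2f4d02e611
query mem[0x10]=0x2f, mem[0x12]=0x2f, mem[0x0e]=0x38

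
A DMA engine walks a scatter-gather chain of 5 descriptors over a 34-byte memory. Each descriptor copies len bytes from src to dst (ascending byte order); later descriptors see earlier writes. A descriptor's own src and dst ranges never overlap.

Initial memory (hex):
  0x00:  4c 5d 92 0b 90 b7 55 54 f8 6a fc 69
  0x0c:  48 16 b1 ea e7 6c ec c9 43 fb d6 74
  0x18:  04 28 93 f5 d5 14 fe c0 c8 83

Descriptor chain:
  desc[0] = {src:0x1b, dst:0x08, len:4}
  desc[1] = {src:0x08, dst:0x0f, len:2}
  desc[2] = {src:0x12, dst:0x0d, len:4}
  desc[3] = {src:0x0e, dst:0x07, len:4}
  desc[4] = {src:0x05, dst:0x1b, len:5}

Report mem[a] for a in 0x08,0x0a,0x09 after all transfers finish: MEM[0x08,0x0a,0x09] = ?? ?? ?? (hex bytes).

[0] 0x1b->0x08 len=4 : f5 d5 14 fe
[1] 0x08->0x0f len=2 : f5 d5
[2] 0x12->0x0d len=4 : ec c9 43 fb
[3] 0x0e->0x07 len=4 : c9 43 fb 6c
[4] 0x05->0x1b len=5 : b7 55 c9 43 fb
query mem[0x08]=0x43, mem[0x0a]=0x6c, mem[0x09]=0xfb

MEM[0x08,0x0a,0x09] = 43 6c fb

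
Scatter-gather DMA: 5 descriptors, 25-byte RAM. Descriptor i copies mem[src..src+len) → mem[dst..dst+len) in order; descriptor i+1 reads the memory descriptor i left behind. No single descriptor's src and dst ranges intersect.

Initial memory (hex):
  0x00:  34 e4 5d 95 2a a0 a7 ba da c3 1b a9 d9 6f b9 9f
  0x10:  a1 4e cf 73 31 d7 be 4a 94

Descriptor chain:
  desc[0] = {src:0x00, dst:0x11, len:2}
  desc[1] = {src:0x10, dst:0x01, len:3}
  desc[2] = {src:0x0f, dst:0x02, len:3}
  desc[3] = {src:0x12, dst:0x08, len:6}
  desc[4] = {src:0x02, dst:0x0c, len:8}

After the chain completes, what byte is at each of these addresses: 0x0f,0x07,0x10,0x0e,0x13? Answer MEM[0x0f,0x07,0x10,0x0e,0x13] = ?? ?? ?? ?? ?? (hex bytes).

D0: mem[0x11..0x12] <- [34 e4]
D1: mem[0x01..0x03] <- [a1 34 e4]
D2: mem[0x02..0x04] <- [9f a1 34]
D3: mem[0x08..0x0d] <- [e4 73 31 d7 be 4a]
D4: mem[0x0c..0x13] <- [9f a1 34 a0 a7 ba e4 73]
query mem[0x0f]=0xa0, mem[0x07]=0xba, mem[0x10]=0xa7, mem[0x0e]=0x34, mem[0x13]=0x73

MEM[0x0f,0x07,0x10,0x0e,0x13] = a0 ba a7 34 73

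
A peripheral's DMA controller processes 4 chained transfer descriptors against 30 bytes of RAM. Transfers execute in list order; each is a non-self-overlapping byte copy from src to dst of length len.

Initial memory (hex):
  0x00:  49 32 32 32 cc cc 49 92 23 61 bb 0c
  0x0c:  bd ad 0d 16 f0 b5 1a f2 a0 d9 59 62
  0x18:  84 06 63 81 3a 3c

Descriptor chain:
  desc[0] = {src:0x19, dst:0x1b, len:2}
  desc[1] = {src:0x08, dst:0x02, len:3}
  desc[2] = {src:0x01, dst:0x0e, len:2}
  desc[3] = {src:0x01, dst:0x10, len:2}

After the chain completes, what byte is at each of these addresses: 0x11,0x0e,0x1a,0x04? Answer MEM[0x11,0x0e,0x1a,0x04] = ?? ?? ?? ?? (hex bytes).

MEM[0x11,0x0e,0x1a,0x04] = 23 32 63 bb

[0] 0x19->0x1b len=2 : 06 63
[1] 0x08->0x02 len=3 : 23 61 bb
[2] 0x01->0x0e len=2 : 32 23
[3] 0x01->0x10 len=2 : 32 23
query mem[0x11]=0x23, mem[0x0e]=0x32, mem[0x1a]=0x63, mem[0x04]=0xbb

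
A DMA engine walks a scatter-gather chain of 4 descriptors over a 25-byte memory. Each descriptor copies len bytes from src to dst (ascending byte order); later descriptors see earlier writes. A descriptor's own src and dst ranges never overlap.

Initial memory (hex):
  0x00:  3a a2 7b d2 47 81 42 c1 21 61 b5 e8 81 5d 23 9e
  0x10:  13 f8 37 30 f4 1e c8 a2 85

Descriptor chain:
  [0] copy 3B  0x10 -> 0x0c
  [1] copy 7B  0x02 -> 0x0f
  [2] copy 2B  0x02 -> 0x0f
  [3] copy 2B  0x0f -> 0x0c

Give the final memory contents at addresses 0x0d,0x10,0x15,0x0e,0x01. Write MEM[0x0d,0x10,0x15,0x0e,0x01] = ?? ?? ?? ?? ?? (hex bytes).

#0 dst[0x0c+3] := {0x13,0xf8,0x37}
#1 dst[0x0f+7] := {0x7b,0xd2,0x47,0x81,0x42,0xc1,0x21}
#2 dst[0x0f+2] := {0x7b,0xd2}
#3 dst[0x0c+2] := {0x7b,0xd2}
query mem[0x0d]=0xd2, mem[0x10]=0xd2, mem[0x15]=0x21, mem[0x0e]=0x37, mem[0x01]=0xa2

MEM[0x0d,0x10,0x15,0x0e,0x01] = d2 d2 21 37 a2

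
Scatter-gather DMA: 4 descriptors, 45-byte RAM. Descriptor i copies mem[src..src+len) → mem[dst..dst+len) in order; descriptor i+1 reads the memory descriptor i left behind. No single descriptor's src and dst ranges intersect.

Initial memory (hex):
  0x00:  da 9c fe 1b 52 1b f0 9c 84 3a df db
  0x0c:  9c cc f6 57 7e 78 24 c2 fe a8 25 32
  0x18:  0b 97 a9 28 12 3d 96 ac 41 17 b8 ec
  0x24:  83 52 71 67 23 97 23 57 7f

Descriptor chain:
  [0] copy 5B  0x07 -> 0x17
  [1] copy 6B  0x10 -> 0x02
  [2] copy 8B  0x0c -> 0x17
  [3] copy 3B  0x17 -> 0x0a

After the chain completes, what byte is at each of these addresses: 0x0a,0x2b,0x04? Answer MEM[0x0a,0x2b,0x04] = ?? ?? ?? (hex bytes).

[0] 0x07->0x17 len=5 : 9c 84 3a df db
[1] 0x10->0x02 len=6 : 7e 78 24 c2 fe a8
[2] 0x0c->0x17 len=8 : 9c cc f6 57 7e 78 24 c2
[3] 0x17->0x0a len=3 : 9c cc f6
query mem[0x0a]=0x9c, mem[0x2b]=0x57, mem[0x04]=0x24

MEM[0x0a,0x2b,0x04] = 9c 57 24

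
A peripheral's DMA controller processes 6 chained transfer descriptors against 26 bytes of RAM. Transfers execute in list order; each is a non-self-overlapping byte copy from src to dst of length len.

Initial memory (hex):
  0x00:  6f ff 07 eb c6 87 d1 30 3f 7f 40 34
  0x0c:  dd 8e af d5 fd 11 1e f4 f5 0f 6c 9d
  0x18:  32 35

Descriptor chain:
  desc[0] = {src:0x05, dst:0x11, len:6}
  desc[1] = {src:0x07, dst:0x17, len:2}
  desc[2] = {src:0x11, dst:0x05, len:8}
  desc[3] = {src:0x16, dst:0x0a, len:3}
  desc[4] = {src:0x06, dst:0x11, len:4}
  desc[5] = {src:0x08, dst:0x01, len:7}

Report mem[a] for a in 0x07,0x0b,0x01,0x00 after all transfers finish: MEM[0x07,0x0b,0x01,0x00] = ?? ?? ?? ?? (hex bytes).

MEM[0x07,0x0b,0x01,0x00] = af 30 3f 6f

  after D0: wrote 6B at 0x11 = 87d1303f7f40
  after D1: wrote 2B at 0x17 = 303f
  after D2: wrote 8B at 0x05 = 87d1303f7f40303f
  after D3: wrote 3B at 0x0a = 40303f
  after D4: wrote 4B at 0x11 = d1303f7f
  after D5: wrote 7B at 0x01 = 3f7f40303f8eaf
query mem[0x07]=0xaf, mem[0x0b]=0x30, mem[0x01]=0x3f, mem[0x00]=0x6f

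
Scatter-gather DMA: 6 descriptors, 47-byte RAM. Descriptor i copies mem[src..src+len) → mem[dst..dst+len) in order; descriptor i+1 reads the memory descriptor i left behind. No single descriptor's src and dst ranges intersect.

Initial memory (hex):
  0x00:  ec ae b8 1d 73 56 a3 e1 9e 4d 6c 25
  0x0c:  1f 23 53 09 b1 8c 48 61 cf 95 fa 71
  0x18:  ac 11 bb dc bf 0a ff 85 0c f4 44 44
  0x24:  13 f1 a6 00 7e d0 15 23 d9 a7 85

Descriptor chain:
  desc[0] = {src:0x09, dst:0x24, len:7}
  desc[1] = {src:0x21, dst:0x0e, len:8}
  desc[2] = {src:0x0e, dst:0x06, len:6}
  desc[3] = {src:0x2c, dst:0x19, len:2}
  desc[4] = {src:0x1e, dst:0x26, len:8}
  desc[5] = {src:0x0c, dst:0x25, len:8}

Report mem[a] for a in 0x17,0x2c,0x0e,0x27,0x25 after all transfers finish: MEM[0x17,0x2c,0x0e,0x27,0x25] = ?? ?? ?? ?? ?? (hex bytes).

#0 dst[0x24+7] := {0x4d,0x6c,0x25,0x1f,0x23,0x53,0x09}
#1 dst[0x0e+8] := {0xf4,0x44,0x44,0x4d,0x6c,0x25,0x1f,0x23}
#2 dst[0x06+6] := {0xf4,0x44,0x44,0x4d,0x6c,0x25}
#3 dst[0x19+2] := {0xd9,0xa7}
#4 dst[0x26+8] := {0xff,0x85,0x0c,0xf4,0x44,0x44,0x4d,0x6c}
#5 dst[0x25+8] := {0x1f,0x23,0xf4,0x44,0x44,0x4d,0x6c,0x25}
query mem[0x17]=0x71, mem[0x2c]=0x25, mem[0x0e]=0xf4, mem[0x27]=0xf4, mem[0x25]=0x1f

MEM[0x17,0x2c,0x0e,0x27,0x25] = 71 25 f4 f4 1f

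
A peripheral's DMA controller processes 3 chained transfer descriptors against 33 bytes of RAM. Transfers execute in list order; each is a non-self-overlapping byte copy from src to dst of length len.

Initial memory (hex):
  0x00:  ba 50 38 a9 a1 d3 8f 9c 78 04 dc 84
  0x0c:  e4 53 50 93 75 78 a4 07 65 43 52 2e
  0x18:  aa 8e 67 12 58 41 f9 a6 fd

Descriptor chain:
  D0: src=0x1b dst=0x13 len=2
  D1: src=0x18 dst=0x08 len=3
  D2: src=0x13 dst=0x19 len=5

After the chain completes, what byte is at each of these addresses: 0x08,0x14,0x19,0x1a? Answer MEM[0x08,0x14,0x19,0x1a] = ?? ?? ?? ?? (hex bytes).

  after D0: wrote 2B at 0x13 = 1258
  after D1: wrote 3B at 0x08 = aa8e67
  after D2: wrote 5B at 0x19 = 125843522e
query mem[0x08]=0xaa, mem[0x14]=0x58, mem[0x19]=0x12, mem[0x1a]=0x58

MEM[0x08,0x14,0x19,0x1a] = aa 58 12 58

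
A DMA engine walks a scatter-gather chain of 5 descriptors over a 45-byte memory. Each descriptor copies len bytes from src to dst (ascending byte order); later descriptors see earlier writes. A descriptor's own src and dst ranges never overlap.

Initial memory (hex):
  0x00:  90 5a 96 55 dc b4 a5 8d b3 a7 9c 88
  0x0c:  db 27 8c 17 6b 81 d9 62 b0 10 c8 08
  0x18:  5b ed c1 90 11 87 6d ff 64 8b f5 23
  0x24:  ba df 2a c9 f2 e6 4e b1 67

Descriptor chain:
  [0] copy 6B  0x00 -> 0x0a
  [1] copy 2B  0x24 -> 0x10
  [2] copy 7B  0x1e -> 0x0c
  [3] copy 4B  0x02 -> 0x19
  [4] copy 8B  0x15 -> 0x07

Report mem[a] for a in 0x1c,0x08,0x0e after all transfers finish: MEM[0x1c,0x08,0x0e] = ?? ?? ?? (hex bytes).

MEM[0x1c,0x08,0x0e] = b4 c8 b4

#0 dst[0x0a+6] := {0x90,0x5a,0x96,0x55,0xdc,0xb4}
#1 dst[0x10+2] := {0xba,0xdf}
#2 dst[0x0c+7] := {0x6d,0xff,0x64,0x8b,0xf5,0x23,0xba}
#3 dst[0x19+4] := {0x96,0x55,0xdc,0xb4}
#4 dst[0x07+8] := {0x10,0xc8,0x08,0x5b,0x96,0x55,0xdc,0xb4}
query mem[0x1c]=0xb4, mem[0x08]=0xc8, mem[0x0e]=0xb4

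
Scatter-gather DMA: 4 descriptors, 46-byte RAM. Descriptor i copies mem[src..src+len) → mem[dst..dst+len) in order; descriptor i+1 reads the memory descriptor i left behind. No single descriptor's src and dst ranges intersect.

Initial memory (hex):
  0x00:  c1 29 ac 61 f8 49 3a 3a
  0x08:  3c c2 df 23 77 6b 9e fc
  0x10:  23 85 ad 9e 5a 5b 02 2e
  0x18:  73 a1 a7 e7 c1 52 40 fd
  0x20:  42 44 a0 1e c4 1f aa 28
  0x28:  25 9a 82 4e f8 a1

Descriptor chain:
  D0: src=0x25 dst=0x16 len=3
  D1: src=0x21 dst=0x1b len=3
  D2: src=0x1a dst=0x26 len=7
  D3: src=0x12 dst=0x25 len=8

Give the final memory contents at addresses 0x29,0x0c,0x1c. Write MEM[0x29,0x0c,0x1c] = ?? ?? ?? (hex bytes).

  after D0: wrote 3B at 0x16 = 1faa28
  after D1: wrote 3B at 0x1b = 44a01e
  after D2: wrote 7B at 0x26 = a744a01e40fd42
  after D3: wrote 8B at 0x25 = ad9e5a5b1faa28a1
query mem[0x29]=0x1f, mem[0x0c]=0x77, mem[0x1c]=0xa0

MEM[0x29,0x0c,0x1c] = 1f 77 a0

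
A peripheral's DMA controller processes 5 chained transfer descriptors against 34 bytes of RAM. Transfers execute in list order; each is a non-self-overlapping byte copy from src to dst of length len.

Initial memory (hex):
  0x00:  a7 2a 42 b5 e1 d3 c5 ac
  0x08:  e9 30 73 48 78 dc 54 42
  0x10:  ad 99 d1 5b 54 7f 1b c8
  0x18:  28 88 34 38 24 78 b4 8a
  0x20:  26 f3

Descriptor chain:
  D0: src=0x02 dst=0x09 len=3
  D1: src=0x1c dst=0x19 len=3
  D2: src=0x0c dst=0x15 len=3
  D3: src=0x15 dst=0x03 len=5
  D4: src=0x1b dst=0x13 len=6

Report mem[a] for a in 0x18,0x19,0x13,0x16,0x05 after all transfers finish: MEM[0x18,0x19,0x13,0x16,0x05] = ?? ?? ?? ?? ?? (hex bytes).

[0] 0x02->0x09 len=3 : 42 b5 e1
[1] 0x1c->0x19 len=3 : 24 78 b4
[2] 0x0c->0x15 len=3 : 78 dc 54
[3] 0x15->0x03 len=5 : 78 dc 54 28 24
[4] 0x1b->0x13 len=6 : b4 24 78 b4 8a 26
query mem[0x18]=0x26, mem[0x19]=0x24, mem[0x13]=0xb4, mem[0x16]=0xb4, mem[0x05]=0x54

MEM[0x18,0x19,0x13,0x16,0x05] = 26 24 b4 b4 54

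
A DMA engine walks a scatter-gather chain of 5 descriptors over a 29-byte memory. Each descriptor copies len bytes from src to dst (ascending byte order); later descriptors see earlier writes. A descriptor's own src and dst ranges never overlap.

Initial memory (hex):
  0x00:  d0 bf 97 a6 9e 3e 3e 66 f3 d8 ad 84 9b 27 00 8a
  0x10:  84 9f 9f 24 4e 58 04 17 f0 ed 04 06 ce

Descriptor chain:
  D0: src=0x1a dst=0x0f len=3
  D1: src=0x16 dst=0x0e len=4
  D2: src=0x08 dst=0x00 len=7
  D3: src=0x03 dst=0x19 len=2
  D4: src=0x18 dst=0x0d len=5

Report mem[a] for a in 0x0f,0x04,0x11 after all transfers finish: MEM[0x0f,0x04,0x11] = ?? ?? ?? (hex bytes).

#0 dst[0x0f+3] := {0x04,0x06,0xce}
#1 dst[0x0e+4] := {0x04,0x17,0xf0,0xed}
#2 dst[0x00+7] := {0xf3,0xd8,0xad,0x84,0x9b,0x27,0x04}
#3 dst[0x19+2] := {0x84,0x9b}
#4 dst[0x0d+5] := {0xf0,0x84,0x9b,0x06,0xce}
query mem[0x0f]=0x9b, mem[0x04]=0x9b, mem[0x11]=0xce

MEM[0x0f,0x04,0x11] = 9b 9b ce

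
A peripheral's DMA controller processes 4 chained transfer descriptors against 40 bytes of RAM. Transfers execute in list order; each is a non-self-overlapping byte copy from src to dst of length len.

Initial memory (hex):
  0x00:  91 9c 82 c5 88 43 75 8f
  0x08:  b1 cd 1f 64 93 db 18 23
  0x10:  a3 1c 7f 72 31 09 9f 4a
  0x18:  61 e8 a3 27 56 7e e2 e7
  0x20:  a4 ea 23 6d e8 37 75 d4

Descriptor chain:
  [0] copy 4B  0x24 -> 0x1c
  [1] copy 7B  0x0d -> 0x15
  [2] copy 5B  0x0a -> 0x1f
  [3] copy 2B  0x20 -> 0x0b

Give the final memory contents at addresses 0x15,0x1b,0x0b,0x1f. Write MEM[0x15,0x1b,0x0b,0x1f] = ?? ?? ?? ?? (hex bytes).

#0 dst[0x1c+4] := {0xe8,0x37,0x75,0xd4}
#1 dst[0x15+7] := {0xdb,0x18,0x23,0xa3,0x1c,0x7f,0x72}
#2 dst[0x1f+5] := {0x1f,0x64,0x93,0xdb,0x18}
#3 dst[0x0b+2] := {0x64,0x93}
query mem[0x15]=0xdb, mem[0x1b]=0x72, mem[0x0b]=0x64, mem[0x1f]=0x1f

MEM[0x15,0x1b,0x0b,0x1f] = db 72 64 1f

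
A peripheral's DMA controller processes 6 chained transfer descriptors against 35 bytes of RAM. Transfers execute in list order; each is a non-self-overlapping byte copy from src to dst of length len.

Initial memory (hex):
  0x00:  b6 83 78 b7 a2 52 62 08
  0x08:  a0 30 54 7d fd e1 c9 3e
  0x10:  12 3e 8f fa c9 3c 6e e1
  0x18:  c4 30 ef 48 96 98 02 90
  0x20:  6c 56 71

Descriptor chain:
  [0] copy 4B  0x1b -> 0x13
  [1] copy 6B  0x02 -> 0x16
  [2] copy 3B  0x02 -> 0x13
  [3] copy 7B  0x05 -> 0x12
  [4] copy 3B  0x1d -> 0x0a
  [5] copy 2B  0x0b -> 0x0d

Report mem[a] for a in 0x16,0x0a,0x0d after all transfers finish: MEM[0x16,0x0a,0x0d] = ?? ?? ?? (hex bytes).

#0 dst[0x13+4] := {0x48,0x96,0x98,0x02}
#1 dst[0x16+6] := {0x78,0xb7,0xa2,0x52,0x62,0x08}
#2 dst[0x13+3] := {0x78,0xb7,0xa2}
#3 dst[0x12+7] := {0x52,0x62,0x08,0xa0,0x30,0x54,0x7d}
#4 dst[0x0a+3] := {0x98,0x02,0x90}
#5 dst[0x0d+2] := {0x02,0x90}
query mem[0x16]=0x30, mem[0x0a]=0x98, mem[0x0d]=0x02

MEM[0x16,0x0a,0x0d] = 30 98 02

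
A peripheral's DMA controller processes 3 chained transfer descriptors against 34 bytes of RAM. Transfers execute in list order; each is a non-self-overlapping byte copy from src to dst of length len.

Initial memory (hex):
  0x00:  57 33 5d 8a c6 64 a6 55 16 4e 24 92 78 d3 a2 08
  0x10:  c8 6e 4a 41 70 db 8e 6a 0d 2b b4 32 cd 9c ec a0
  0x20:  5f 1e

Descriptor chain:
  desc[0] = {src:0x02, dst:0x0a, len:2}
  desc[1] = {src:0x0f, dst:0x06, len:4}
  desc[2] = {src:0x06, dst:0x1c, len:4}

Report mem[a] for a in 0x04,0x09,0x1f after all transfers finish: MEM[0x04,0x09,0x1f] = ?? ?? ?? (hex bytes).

MEM[0x04,0x09,0x1f] = c6 4a 4a

D0: mem[0x0a..0x0b] <- [5d 8a]
D1: mem[0x06..0x09] <- [08 c8 6e 4a]
D2: mem[0x1c..0x1f] <- [08 c8 6e 4a]
query mem[0x04]=0xc6, mem[0x09]=0x4a, mem[0x1f]=0x4a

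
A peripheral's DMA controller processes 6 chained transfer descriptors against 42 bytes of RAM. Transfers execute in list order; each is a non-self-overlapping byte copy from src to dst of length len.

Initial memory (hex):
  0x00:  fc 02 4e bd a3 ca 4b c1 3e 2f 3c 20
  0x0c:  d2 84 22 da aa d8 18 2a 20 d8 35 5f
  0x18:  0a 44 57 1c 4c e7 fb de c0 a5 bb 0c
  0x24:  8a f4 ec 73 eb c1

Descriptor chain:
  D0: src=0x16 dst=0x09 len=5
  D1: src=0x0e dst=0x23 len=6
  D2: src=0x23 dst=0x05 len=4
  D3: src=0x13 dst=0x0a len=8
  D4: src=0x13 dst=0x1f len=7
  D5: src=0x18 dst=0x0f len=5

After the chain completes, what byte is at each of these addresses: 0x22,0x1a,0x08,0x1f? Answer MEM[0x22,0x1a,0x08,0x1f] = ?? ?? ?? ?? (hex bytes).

MEM[0x22,0x1a,0x08,0x1f] = 35 57 d8 2a

[0] 0x16->0x09 len=5 : 35 5f 0a 44 57
[1] 0x0e->0x23 len=6 : 22 da aa d8 18 2a
[2] 0x23->0x05 len=4 : 22 da aa d8
[3] 0x13->0x0a len=8 : 2a 20 d8 35 5f 0a 44 57
[4] 0x13->0x1f len=7 : 2a 20 d8 35 5f 0a 44
[5] 0x18->0x0f len=5 : 0a 44 57 1c 4c
query mem[0x22]=0x35, mem[0x1a]=0x57, mem[0x08]=0xd8, mem[0x1f]=0x2a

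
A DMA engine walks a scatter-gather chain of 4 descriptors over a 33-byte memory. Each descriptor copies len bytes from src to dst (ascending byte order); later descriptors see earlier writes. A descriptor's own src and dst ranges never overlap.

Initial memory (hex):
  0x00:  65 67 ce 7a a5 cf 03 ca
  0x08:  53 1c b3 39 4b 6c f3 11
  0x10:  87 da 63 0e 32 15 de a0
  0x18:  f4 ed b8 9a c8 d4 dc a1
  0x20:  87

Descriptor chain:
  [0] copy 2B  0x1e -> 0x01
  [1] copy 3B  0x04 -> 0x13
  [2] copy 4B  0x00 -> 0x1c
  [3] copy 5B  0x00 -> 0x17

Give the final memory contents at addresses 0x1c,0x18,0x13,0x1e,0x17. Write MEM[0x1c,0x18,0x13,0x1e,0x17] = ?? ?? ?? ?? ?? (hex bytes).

#0 dst[0x01+2] := {0xdc,0xa1}
#1 dst[0x13+3] := {0xa5,0xcf,0x03}
#2 dst[0x1c+4] := {0x65,0xdc,0xa1,0x7a}
#3 dst[0x17+5] := {0x65,0xdc,0xa1,0x7a,0xa5}
query mem[0x1c]=0x65, mem[0x18]=0xdc, mem[0x13]=0xa5, mem[0x1e]=0xa1, mem[0x17]=0x65

MEM[0x1c,0x18,0x13,0x1e,0x17] = 65 dc a5 a1 65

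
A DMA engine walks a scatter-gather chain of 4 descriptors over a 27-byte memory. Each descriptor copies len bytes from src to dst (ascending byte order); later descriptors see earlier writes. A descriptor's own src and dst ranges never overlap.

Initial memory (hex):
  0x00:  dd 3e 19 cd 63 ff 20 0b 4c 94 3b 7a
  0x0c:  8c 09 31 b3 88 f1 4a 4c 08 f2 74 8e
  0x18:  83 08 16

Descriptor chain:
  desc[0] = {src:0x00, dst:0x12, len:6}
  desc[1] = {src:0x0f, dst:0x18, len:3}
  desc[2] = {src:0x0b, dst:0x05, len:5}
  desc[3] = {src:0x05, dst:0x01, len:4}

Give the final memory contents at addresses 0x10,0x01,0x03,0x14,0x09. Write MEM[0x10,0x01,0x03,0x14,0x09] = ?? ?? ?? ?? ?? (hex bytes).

D0: mem[0x12..0x17] <- [dd 3e 19 cd 63 ff]
D1: mem[0x18..0x1a] <- [b3 88 f1]
D2: mem[0x05..0x09] <- [7a 8c 09 31 b3]
D3: mem[0x01..0x04] <- [7a 8c 09 31]
query mem[0x10]=0x88, mem[0x01]=0x7a, mem[0x03]=0x09, mem[0x14]=0x19, mem[0x09]=0xb3

MEM[0x10,0x01,0x03,0x14,0x09] = 88 7a 09 19 b3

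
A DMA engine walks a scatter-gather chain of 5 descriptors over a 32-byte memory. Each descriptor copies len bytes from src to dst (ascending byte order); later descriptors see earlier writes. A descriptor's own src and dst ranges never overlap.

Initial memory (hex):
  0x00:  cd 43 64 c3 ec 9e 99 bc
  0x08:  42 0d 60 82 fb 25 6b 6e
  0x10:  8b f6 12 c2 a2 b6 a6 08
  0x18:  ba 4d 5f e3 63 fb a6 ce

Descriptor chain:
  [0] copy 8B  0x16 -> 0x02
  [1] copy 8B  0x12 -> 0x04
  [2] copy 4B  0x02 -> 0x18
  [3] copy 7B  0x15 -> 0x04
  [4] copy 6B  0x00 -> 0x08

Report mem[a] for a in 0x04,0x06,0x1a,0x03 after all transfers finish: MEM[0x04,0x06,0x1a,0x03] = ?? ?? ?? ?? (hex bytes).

MEM[0x04,0x06,0x1a,0x03] = b6 08 12 08

[0] 0x16->0x02 len=8 : a6 08 ba 4d 5f e3 63 fb
[1] 0x12->0x04 len=8 : 12 c2 a2 b6 a6 08 ba 4d
[2] 0x02->0x18 len=4 : a6 08 12 c2
[3] 0x15->0x04 len=7 : b6 a6 08 a6 08 12 c2
[4] 0x00->0x08 len=6 : cd 43 a6 08 b6 a6
query mem[0x04]=0xb6, mem[0x06]=0x08, mem[0x1a]=0x12, mem[0x03]=0x08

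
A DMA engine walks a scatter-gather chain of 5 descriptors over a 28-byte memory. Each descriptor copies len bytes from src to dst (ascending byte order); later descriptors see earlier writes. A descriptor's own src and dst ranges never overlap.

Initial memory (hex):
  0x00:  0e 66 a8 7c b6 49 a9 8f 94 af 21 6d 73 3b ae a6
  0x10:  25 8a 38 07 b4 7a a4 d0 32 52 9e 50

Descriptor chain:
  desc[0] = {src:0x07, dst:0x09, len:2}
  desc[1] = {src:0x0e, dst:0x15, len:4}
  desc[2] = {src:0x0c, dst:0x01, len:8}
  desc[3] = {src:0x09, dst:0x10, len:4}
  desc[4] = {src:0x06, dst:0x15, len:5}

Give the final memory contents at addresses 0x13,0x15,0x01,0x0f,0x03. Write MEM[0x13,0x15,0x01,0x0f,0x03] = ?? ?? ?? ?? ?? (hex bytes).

D0: mem[0x09..0x0a] <- [8f 94]
D1: mem[0x15..0x18] <- [ae a6 25 8a]
D2: mem[0x01..0x08] <- [73 3b ae a6 25 8a 38 07]
D3: mem[0x10..0x13] <- [8f 94 6d 73]
D4: mem[0x15..0x19] <- [8a 38 07 8f 94]
query mem[0x13]=0x73, mem[0x15]=0x8a, mem[0x01]=0x73, mem[0x0f]=0xa6, mem[0x03]=0xae

MEM[0x13,0x15,0x01,0x0f,0x03] = 73 8a 73 a6 ae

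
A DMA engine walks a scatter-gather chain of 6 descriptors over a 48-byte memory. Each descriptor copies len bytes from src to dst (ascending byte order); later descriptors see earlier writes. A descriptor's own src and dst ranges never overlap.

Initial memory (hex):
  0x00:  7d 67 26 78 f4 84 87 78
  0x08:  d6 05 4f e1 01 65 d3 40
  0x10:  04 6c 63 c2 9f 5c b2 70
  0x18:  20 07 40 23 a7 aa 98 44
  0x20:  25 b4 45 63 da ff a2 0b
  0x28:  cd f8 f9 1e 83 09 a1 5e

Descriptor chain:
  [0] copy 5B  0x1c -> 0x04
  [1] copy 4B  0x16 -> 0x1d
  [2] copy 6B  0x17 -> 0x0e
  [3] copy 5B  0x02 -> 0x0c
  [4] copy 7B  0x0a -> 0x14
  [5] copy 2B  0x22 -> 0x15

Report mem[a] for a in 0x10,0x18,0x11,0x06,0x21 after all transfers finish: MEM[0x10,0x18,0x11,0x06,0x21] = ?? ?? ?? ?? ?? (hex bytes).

D0: mem[0x04..0x08] <- [a7 aa 98 44 25]
D1: mem[0x1d..0x20] <- [b2 70 20 07]
D2: mem[0x0e..0x13] <- [70 20 07 40 23 a7]
D3: mem[0x0c..0x10] <- [26 78 a7 aa 98]
D4: mem[0x14..0x1a] <- [4f e1 26 78 a7 aa 98]
D5: mem[0x15..0x16] <- [45 63]
query mem[0x10]=0x98, mem[0x18]=0xa7, mem[0x11]=0x40, mem[0x06]=0x98, mem[0x21]=0xb4

MEM[0x10,0x18,0x11,0x06,0x21] = 98 a7 40 98 b4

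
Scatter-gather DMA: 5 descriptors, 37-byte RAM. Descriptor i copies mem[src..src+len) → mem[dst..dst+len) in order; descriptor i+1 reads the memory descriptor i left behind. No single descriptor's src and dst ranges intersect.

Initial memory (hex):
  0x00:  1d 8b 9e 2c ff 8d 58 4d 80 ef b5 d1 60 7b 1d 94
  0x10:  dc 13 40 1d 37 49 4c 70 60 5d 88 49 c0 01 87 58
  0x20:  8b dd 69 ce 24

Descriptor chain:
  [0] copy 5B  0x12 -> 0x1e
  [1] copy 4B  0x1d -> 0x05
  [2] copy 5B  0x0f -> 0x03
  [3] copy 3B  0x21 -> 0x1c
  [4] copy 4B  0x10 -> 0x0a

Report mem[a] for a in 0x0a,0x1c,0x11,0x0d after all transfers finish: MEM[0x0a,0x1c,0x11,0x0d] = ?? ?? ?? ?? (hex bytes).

#0 dst[0x1e+5] := {0x40,0x1d,0x37,0x49,0x4c}
#1 dst[0x05+4] := {0x01,0x40,0x1d,0x37}
#2 dst[0x03+5] := {0x94,0xdc,0x13,0x40,0x1d}
#3 dst[0x1c+3] := {0x49,0x4c,0xce}
#4 dst[0x0a+4] := {0xdc,0x13,0x40,0x1d}
query mem[0x0a]=0xdc, mem[0x1c]=0x49, mem[0x11]=0x13, mem[0x0d]=0x1d

MEM[0x0a,0x1c,0x11,0x0d] = dc 49 13 1d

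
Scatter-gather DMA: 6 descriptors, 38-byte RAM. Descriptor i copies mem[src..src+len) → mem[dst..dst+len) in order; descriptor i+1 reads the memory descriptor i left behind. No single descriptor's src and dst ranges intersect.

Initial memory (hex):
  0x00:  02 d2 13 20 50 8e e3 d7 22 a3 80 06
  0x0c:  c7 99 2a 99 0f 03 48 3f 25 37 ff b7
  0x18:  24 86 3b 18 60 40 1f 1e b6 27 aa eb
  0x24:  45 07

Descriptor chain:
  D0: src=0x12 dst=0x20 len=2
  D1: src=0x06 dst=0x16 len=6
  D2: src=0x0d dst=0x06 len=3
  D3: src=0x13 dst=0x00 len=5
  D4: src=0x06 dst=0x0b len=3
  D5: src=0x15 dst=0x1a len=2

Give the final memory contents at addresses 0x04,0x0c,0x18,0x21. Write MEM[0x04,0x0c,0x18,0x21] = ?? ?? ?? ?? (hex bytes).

D0: mem[0x20..0x21] <- [48 3f]
D1: mem[0x16..0x1b] <- [e3 d7 22 a3 80 06]
D2: mem[0x06..0x08] <- [99 2a 99]
D3: mem[0x00..0x04] <- [3f 25 37 e3 d7]
D4: mem[0x0b..0x0d] <- [99 2a 99]
D5: mem[0x1a..0x1b] <- [37 e3]
query mem[0x04]=0xd7, mem[0x0c]=0x2a, mem[0x18]=0x22, mem[0x21]=0x3f

MEM[0x04,0x0c,0x18,0x21] = d7 2a 22 3f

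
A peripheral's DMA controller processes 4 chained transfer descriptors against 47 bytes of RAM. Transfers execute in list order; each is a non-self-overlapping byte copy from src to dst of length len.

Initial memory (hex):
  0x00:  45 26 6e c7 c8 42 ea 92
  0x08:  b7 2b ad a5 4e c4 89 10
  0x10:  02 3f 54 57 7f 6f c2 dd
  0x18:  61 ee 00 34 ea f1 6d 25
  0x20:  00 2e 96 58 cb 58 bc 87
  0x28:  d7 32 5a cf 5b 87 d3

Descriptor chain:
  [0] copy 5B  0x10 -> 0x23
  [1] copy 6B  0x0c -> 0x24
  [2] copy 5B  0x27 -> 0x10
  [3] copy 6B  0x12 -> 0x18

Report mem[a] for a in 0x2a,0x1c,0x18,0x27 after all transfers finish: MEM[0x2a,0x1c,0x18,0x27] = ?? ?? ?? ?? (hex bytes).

MEM[0x2a,0x1c,0x18,0x27] = 5a c2 3f 10

#0 dst[0x23+5] := {0x02,0x3f,0x54,0x57,0x7f}
#1 dst[0x24+6] := {0x4e,0xc4,0x89,0x10,0x02,0x3f}
#2 dst[0x10+5] := {0x10,0x02,0x3f,0x5a,0xcf}
#3 dst[0x18+6] := {0x3f,0x5a,0xcf,0x6f,0xc2,0xdd}
query mem[0x2a]=0x5a, mem[0x1c]=0xc2, mem[0x18]=0x3f, mem[0x27]=0x10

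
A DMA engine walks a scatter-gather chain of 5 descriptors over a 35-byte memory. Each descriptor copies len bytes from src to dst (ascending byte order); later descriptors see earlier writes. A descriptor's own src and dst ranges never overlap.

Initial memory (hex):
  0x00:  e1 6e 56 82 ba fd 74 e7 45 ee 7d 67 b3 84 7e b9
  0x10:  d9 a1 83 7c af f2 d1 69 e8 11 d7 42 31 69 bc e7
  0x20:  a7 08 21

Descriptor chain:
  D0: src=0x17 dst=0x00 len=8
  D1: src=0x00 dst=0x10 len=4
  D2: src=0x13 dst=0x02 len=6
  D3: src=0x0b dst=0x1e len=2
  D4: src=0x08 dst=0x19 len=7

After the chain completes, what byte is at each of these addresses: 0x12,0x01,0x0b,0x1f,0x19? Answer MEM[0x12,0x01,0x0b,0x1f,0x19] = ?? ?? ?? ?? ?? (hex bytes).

  after D0: wrote 8B at 0x00 = 69e811d7423169bc
  after D1: wrote 4B at 0x10 = 69e811d7
  after D2: wrote 6B at 0x02 = d7aff2d169e8
  after D3: wrote 2B at 0x1e = 67b3
  after D4: wrote 7B at 0x19 = 45ee7d67b3847e
query mem[0x12]=0x11, mem[0x01]=0xe8, mem[0x0b]=0x67, mem[0x1f]=0x7e, mem[0x19]=0x45

MEM[0x12,0x01,0x0b,0x1f,0x19] = 11 e8 67 7e 45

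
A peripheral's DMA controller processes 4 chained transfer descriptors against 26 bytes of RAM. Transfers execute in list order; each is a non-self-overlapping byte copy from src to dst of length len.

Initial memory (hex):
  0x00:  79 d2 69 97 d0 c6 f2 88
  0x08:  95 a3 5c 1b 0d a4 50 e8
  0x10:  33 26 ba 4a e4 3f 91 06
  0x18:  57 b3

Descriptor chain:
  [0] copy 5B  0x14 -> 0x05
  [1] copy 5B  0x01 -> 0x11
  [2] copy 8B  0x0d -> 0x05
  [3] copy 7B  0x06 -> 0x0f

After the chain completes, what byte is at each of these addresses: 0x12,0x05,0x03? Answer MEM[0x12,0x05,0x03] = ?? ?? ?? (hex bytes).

MEM[0x12,0x05,0x03] = d2 a4 97

[0] 0x14->0x05 len=5 : e4 3f 91 06 57
[1] 0x01->0x11 len=5 : d2 69 97 d0 e4
[2] 0x0d->0x05 len=8 : a4 50 e8 33 d2 69 97 d0
[3] 0x06->0x0f len=7 : 50 e8 33 d2 69 97 d0
query mem[0x12]=0xd2, mem[0x05]=0xa4, mem[0x03]=0x97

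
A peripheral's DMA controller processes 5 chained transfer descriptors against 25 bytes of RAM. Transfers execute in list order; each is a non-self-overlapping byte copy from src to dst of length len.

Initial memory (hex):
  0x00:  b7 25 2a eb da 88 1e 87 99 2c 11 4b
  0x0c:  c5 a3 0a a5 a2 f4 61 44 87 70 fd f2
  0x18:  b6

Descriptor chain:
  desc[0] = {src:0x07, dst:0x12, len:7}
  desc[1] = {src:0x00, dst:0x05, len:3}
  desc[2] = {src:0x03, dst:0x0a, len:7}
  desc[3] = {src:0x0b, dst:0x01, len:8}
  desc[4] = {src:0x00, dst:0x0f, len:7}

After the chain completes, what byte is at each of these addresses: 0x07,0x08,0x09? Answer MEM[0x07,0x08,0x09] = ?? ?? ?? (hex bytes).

MEM[0x07,0x08,0x09] = f4 87 2c

#0 dst[0x12+7] := {0x87,0x99,0x2c,0x11,0x4b,0xc5,0xa3}
#1 dst[0x05+3] := {0xb7,0x25,0x2a}
#2 dst[0x0a+7] := {0xeb,0xda,0xb7,0x25,0x2a,0x99,0x2c}
#3 dst[0x01+8] := {0xda,0xb7,0x25,0x2a,0x99,0x2c,0xf4,0x87}
#4 dst[0x0f+7] := {0xb7,0xda,0xb7,0x25,0x2a,0x99,0x2c}
query mem[0x07]=0xf4, mem[0x08]=0x87, mem[0x09]=0x2c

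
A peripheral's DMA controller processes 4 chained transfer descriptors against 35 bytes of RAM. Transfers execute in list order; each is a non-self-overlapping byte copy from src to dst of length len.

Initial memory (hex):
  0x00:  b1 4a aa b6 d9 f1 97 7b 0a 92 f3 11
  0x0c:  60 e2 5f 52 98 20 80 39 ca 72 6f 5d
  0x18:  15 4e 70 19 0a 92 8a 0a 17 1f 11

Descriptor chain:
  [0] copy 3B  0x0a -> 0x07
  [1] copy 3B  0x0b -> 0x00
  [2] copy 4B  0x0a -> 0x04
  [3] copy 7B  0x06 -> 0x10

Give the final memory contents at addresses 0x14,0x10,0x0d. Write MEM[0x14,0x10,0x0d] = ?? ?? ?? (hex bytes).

MEM[0x14,0x10,0x0d] = f3 60 e2

[0] 0x0a->0x07 len=3 : f3 11 60
[1] 0x0b->0x00 len=3 : 11 60 e2
[2] 0x0a->0x04 len=4 : f3 11 60 e2
[3] 0x06->0x10 len=7 : 60 e2 11 60 f3 11 60
query mem[0x14]=0xf3, mem[0x10]=0x60, mem[0x0d]=0xe2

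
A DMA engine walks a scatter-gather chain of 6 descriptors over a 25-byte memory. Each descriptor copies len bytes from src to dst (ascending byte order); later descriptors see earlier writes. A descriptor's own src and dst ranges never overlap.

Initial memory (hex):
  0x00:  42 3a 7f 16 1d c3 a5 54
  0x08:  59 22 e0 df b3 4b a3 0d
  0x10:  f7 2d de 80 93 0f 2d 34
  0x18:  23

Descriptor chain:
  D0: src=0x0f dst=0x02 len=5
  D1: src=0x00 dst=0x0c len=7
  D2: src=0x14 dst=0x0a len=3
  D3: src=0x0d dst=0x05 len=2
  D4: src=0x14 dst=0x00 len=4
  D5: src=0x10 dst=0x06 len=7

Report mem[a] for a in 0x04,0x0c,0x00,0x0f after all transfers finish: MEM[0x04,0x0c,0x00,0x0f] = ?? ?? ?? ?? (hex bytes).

#0 dst[0x02+5] := {0x0d,0xf7,0x2d,0xde,0x80}
#1 dst[0x0c+7] := {0x42,0x3a,0x0d,0xf7,0x2d,0xde,0x80}
#2 dst[0x0a+3] := {0x93,0x0f,0x2d}
#3 dst[0x05+2] := {0x3a,0x0d}
#4 dst[0x00+4] := {0x93,0x0f,0x2d,0x34}
#5 dst[0x06+7] := {0x2d,0xde,0x80,0x80,0x93,0x0f,0x2d}
query mem[0x04]=0x2d, mem[0x0c]=0x2d, mem[0x00]=0x93, mem[0x0f]=0xf7

MEM[0x04,0x0c,0x00,0x0f] = 2d 2d 93 f7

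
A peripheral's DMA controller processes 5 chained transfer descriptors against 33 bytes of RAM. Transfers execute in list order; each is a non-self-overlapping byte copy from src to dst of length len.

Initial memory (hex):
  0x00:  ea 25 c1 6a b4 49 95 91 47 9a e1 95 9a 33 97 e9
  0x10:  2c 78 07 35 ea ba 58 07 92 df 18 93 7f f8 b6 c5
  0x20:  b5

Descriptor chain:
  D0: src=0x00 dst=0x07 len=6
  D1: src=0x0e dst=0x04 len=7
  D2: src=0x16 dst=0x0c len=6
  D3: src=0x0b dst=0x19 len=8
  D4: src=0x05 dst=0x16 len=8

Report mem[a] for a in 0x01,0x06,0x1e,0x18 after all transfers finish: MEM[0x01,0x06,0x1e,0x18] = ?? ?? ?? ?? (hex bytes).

  after D0: wrote 6B at 0x07 = ea25c16ab449
  after D1: wrote 7B at 0x04 = 97e92c780735ea
  after D2: wrote 6B at 0x0c = 580792df1893
  after D3: wrote 8B at 0x19 = b4580792df189307
  after D4: wrote 8B at 0x16 = e92c780735eab458
query mem[0x01]=0x25, mem[0x06]=0x2c, mem[0x1e]=0x18, mem[0x18]=0x78

MEM[0x01,0x06,0x1e,0x18] = 25 2c 18 78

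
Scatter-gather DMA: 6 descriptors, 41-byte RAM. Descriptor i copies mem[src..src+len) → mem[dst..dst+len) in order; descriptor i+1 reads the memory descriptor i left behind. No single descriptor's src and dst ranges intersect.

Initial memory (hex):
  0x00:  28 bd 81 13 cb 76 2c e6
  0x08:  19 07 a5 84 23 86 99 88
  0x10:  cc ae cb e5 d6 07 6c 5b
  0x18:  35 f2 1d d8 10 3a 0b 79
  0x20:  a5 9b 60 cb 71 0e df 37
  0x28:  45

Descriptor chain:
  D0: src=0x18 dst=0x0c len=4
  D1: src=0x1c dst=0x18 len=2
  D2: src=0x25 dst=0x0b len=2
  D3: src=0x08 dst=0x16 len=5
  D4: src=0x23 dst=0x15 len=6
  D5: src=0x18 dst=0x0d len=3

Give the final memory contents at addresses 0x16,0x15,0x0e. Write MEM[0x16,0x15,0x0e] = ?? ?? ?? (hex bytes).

  after D0: wrote 4B at 0x0c = 35f21dd8
  after D1: wrote 2B at 0x18 = 103a
  after D2: wrote 2B at 0x0b = 0edf
  after D3: wrote 5B at 0x16 = 1907a50edf
  after D4: wrote 6B at 0x15 = cb710edf3745
  after D5: wrote 3B at 0x0d = df3745
query mem[0x16]=0x71, mem[0x15]=0xcb, mem[0x0e]=0x37

MEM[0x16,0x15,0x0e] = 71 cb 37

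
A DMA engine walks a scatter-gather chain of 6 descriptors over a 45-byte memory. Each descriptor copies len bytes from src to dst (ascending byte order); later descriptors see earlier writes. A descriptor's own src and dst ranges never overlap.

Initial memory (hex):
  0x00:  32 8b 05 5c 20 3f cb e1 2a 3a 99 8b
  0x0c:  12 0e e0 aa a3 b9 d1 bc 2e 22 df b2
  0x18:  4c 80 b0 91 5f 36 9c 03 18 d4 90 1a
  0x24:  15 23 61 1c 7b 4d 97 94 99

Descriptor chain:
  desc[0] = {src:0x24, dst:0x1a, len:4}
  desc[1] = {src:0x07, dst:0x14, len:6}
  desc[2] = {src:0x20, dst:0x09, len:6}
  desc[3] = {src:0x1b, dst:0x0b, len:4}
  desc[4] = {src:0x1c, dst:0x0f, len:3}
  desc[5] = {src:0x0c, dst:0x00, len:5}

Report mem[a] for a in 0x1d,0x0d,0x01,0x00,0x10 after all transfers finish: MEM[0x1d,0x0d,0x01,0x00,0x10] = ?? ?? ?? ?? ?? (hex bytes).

D0: mem[0x1a..0x1d] <- [15 23 61 1c]
D1: mem[0x14..0x19] <- [e1 2a 3a 99 8b 12]
D2: mem[0x09..0x0e] <- [18 d4 90 1a 15 23]
D3: mem[0x0b..0x0e] <- [23 61 1c 9c]
D4: mem[0x0f..0x11] <- [61 1c 9c]
D5: mem[0x00..0x04] <- [61 1c 9c 61 1c]
query mem[0x1d]=0x1c, mem[0x0d]=0x1c, mem[0x01]=0x1c, mem[0x00]=0x61, mem[0x10]=0x1c

MEM[0x1d,0x0d,0x01,0x00,0x10] = 1c 1c 1c 61 1c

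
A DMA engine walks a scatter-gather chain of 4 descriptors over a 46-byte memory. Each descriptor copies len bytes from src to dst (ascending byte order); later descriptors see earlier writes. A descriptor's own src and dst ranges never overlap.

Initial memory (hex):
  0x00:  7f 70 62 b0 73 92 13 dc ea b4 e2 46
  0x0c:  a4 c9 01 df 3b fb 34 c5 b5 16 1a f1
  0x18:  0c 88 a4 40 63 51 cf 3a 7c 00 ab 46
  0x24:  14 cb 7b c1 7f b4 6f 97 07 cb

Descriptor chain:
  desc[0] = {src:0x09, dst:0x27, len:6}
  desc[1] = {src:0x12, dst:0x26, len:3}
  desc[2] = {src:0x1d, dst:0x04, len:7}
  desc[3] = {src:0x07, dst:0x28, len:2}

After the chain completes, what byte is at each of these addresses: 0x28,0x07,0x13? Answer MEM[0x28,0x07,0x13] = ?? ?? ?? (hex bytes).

MEM[0x28,0x07,0x13] = 7c 7c c5

D0: mem[0x27..0x2c] <- [b4 e2 46 a4 c9 01]
D1: mem[0x26..0x28] <- [34 c5 b5]
D2: mem[0x04..0x0a] <- [51 cf 3a 7c 00 ab 46]
D3: mem[0x28..0x29] <- [7c 00]
query mem[0x28]=0x7c, mem[0x07]=0x7c, mem[0x13]=0xc5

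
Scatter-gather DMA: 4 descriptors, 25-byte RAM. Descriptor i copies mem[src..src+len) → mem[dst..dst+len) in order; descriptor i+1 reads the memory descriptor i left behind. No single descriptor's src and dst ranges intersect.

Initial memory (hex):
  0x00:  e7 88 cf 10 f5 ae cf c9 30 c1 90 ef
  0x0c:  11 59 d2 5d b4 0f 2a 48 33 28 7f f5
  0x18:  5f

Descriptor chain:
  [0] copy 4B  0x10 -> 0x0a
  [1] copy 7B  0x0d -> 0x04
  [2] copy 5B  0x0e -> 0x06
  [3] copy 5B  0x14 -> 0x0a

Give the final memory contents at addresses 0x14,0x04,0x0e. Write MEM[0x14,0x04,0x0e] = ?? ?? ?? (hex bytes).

  after D0: wrote 4B at 0x0a = b40f2a48
  after D1: wrote 7B at 0x04 = 48d25db40f2a48
  after D2: wrote 5B at 0x06 = d25db40f2a
  after D3: wrote 5B at 0x0a = 33287ff55f
query mem[0x14]=0x33, mem[0x04]=0x48, mem[0x0e]=0x5f

MEM[0x14,0x04,0x0e] = 33 48 5f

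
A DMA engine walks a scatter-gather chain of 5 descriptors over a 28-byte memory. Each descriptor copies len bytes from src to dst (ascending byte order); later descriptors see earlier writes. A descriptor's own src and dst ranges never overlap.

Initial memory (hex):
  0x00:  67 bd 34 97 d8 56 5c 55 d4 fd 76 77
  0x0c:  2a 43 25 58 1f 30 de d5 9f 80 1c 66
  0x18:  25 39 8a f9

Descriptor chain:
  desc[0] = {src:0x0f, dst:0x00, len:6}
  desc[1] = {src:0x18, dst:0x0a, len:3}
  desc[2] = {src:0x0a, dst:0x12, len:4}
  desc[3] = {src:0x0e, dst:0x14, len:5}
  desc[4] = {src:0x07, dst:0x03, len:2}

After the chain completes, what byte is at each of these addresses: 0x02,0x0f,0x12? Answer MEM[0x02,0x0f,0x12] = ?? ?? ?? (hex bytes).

D0: mem[0x00..0x05] <- [58 1f 30 de d5 9f]
D1: mem[0x0a..0x0c] <- [25 39 8a]
D2: mem[0x12..0x15] <- [25 39 8a 43]
D3: mem[0x14..0x18] <- [25 58 1f 30 25]
D4: mem[0x03..0x04] <- [55 d4]
query mem[0x02]=0x30, mem[0x0f]=0x58, mem[0x12]=0x25

MEM[0x02,0x0f,0x12] = 30 58 25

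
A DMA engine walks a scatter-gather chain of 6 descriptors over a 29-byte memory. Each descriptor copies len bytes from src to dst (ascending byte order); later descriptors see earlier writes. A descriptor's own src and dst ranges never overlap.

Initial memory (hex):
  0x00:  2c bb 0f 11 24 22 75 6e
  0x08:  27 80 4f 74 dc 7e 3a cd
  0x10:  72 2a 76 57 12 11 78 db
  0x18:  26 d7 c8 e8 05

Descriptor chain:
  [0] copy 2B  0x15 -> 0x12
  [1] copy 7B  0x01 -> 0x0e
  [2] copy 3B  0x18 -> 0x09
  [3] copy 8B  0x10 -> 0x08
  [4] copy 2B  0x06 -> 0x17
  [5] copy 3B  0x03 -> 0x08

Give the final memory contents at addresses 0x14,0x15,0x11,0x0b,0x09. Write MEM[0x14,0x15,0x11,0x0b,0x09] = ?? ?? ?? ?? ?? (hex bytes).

  after D0: wrote 2B at 0x12 = 1178
  after D1: wrote 7B at 0x0e = bb0f112422756e
  after D2: wrote 3B at 0x09 = 26d7c8
  after D3: wrote 8B at 0x08 = 112422756e1178db
  after D4: wrote 2B at 0x17 = 756e
  after D5: wrote 3B at 0x08 = 112422
query mem[0x14]=0x6e, mem[0x15]=0x11, mem[0x11]=0x24, mem[0x0b]=0x75, mem[0x09]=0x24

MEM[0x14,0x15,0x11,0x0b,0x09] = 6e 11 24 75 24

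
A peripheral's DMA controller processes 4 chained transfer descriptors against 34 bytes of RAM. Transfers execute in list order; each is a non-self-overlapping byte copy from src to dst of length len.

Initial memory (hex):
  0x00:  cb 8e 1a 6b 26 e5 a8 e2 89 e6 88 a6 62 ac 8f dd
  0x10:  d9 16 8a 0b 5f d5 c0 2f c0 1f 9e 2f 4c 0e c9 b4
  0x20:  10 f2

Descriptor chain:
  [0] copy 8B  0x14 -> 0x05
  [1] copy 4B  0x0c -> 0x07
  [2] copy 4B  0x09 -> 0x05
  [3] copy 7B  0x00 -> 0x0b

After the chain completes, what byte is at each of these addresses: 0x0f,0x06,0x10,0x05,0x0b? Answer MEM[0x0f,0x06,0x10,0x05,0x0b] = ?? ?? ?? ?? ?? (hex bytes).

MEM[0x0f,0x06,0x10,0x05,0x0b] = 26 dd 8f 8f cb

  after D0: wrote 8B at 0x05 = 5fd5c02fc01f9e2f
  after D1: wrote 4B at 0x07 = 2fac8fdd
  after D2: wrote 4B at 0x05 = 8fdd9e2f
  after D3: wrote 7B at 0x0b = cb8e1a6b268fdd
query mem[0x0f]=0x26, mem[0x06]=0xdd, mem[0x10]=0x8f, mem[0x05]=0x8f, mem[0x0b]=0xcb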